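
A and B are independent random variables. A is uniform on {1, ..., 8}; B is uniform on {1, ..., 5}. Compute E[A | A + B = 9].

Outcomes with A + B = 9: (4,5), (5,4), (6,3), (7,2), (8,1), each with probability 1/40.
E[A | A + B = 9] = (4 + 5 + 6 + 7 + 8) / 5 = 6.

6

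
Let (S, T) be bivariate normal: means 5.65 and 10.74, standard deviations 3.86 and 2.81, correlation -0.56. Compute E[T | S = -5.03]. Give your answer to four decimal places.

For a bivariate normal, E[T | S=x] = μ_T + ρ·(σ_T/σ_S)·(x − μ_S).
E[T | S=-5.03] = 10.74 + (-0.56)·(2.81/3.86)·(-5.03 − (5.65)) = 10.74 + (-0.40767)·(-10.68) = 15.0939.

15.0939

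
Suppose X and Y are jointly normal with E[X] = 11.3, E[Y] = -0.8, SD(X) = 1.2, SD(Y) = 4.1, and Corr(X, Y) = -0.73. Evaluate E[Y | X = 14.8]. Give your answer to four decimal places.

The regression of Y on X has slope ρ·σ_Y/σ_X and passes through (μ_X, μ_Y).
E[Y | X=14.8] = -0.8 + (-0.73)·(4.1/1.2)·(14.8 − (11.3)) = -0.8 + (-2.49417)·(3.5) = -9.5296.

-9.5296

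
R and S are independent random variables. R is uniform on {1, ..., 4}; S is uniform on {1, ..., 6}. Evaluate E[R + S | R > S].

Outcomes with R > S: (2,1), (3,1), (3,2), (4,1), (4,2), (4,3), each with probability 1/24.
E[R + S | R > S] = (3 + 4 + 5 + 5 + 6 + 7) / 6 = 5.

5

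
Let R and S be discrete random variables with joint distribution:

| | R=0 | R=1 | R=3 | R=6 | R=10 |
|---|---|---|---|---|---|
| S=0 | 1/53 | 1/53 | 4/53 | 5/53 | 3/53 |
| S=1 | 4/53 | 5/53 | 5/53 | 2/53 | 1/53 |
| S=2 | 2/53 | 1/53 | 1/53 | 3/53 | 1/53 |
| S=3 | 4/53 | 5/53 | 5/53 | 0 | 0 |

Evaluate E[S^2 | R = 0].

P(R = 0) = 11/53.
Summing S^2·P(R=x,S=y) over the conditioning event gives 48/53.
E[S^2 | R = 0] = (48/53) / (11/53) = 48/11.

48/11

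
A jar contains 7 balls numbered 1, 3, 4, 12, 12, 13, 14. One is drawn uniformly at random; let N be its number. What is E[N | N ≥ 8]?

51/4

P(N ≥ 8) = 4/7.
Σ over the event: 12·2/7 + 13·1/7 + 14·1/7 = 51/7.
E[N | N ≥ 8] = (51/7) / (4/7) = 51/4.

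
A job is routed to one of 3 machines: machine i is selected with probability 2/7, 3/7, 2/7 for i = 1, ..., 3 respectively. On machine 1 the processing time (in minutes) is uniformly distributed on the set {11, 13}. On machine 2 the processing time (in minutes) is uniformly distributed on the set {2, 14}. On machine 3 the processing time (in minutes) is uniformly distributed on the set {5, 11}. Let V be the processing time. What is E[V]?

E[V | machine 1] = (11+13)/2 = 12.
E[V | machine 2] = (2+14)/2 = 8.
E[V | machine 3] = (5+11)/2 = 8.
E[V] = (2/7)·(12) + (3/7)·(8) + (2/7)·(8) = 64/7.

64/7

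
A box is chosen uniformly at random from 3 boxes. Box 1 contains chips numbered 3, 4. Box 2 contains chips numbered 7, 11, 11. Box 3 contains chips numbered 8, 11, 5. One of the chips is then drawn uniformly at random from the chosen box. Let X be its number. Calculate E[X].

127/18

E[X | box 1] = (3+4)/2 = 7/2.
E[X | box 2] = (7+11+11)/3 = 29/3.
E[X | box 3] = (8+11+5)/3 = 8.
E[X] = (1/3)·(7/2) + (1/3)·(29/3) + (1/3)·(8) = 127/18.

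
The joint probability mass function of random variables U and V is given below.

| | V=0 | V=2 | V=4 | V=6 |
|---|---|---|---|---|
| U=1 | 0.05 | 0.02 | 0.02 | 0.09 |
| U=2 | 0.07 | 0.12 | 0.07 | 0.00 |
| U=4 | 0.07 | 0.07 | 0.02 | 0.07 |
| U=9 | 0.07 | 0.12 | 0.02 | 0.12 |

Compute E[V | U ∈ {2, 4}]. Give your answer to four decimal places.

2.3673

P(U ∈ {2, 4}) = 0.49.
Σ V·P over the event = 0·(0.07) + 2·(0.12) + 4·(0.07) + 0·(0.07) + 2·(0.07) + 4·(0.02) + 6·(0.07) = 1.16.
E[V | U ∈ {2, 4}] = (1.16) / (0.49) = 2.3673.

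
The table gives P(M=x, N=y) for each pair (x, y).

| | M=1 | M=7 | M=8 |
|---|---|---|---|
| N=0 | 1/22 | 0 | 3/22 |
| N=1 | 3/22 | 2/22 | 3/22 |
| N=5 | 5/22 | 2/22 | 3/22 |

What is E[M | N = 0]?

25/4

P(N = 0) = 2/11.
Summing M·P(M=x,N=y) over the conditioning event gives 25/22.
E[M | N = 0] = (25/22) / (2/11) = 25/4.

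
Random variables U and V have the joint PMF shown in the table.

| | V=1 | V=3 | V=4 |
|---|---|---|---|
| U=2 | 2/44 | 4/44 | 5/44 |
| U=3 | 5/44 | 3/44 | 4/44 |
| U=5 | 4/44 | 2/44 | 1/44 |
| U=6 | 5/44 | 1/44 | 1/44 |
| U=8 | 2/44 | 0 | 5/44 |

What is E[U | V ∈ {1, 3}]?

P(V ∈ {1, 3}) = 7/11.
Summing U·P(U=x,V=y) over the conditioning event gives 59/22.
E[U | V ∈ {1, 3}] = (59/22) / (7/11) = 59/14.

59/14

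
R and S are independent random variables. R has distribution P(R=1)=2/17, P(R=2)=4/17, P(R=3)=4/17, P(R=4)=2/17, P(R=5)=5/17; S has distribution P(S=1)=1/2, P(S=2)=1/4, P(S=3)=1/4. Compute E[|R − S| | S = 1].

38/17

P(S = 1) = 1/2.
Summing |R−S|·P(x,y) over outcomes with S = 1 gives 19/17.
E[|R − S| | S = 1] = (19/17) / (1/2) = 38/17.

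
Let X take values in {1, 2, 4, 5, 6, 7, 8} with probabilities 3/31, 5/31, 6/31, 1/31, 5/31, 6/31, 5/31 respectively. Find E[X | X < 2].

1

P(X < 2) = 3/31.
Σ over the event: 1·3/31 = 3/31.
E[X | X < 2] = (3/31) / (3/31) = 1.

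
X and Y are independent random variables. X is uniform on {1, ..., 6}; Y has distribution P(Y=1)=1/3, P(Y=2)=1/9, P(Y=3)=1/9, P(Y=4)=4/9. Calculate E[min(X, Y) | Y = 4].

3

P(Y = 4) = 4/9.
Summing min(X,Y)·P(x,y) over outcomes with Y = 4 gives 4/3.
E[min(X, Y) | Y = 4] = (4/3) / (4/9) = 3.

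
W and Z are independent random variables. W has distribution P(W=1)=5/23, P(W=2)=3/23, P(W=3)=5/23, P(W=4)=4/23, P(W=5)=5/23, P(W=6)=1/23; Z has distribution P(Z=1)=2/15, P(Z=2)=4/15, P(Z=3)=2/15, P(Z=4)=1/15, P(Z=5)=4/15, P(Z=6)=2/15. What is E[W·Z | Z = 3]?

219/23

P(Z = 3) = 2/15.
Summing WZ·P(x,y) over outcomes with Z = 3 gives 146/115.
E[W·Z | Z = 3] = (146/115) / (2/15) = 219/23.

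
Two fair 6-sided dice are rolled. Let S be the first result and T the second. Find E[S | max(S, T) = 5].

P(max(S, T) = 5) = 1/4.
Summing S·P(x,y) over outcomes with max(S, T) = 5 gives 35/36.
E[S | max(S, T) = 5] = (35/36) / (1/4) = 35/9.

35/9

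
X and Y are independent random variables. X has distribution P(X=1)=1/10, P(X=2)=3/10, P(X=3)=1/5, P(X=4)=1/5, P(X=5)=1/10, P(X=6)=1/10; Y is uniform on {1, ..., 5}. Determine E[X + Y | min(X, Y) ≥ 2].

P(min(X, Y) ≥ 2) = 18/25.
Summing (X+Y)·P(x,y) over outcomes with min(X, Y) ≥ 2 gives 5.
E[X + Y | min(X, Y) ≥ 2] = (5) / (18/25) = 125/18.

125/18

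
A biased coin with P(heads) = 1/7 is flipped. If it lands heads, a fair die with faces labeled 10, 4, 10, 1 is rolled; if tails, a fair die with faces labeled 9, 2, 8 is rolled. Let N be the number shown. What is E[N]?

177/28

E[N | heads] = (10+4+10+1)/4 = 25/4.
E[N | tails] = (9+2+8)/3 = 19/3.
By the law of total expectation,
E[N] = (1/7)·(25/4) + (6/7)·(19/3) = 177/28.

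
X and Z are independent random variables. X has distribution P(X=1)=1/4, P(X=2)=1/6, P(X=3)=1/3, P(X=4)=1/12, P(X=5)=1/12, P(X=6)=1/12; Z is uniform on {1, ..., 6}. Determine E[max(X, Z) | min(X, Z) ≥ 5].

23/4

P(min(X, Z) ≥ 5) = 1/18.
Summing max(X,Z)·P(x,y) over outcomes with min(X, Z) ≥ 5 gives 23/72.
E[max(X, Z) | min(X, Z) ≥ 5] = (23/72) / (1/18) = 23/4.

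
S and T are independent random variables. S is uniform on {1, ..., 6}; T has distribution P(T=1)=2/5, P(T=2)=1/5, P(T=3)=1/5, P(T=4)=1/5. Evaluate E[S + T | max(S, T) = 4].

49/8

P(max(S, T) = 4) = 4/15.
Summing (S+T)·P(x,y) over outcomes with max(S, T) = 4 gives 49/30.
E[S + T | max(S, T) = 4] = (49/30) / (4/15) = 49/8.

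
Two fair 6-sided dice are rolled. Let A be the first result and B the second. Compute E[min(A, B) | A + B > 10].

Outcomes with A + B > 10: (5,6), (6,5), (6,6), each with probability 1/36.
E[min(A, B) | A + B > 10] = (5 + 5 + 6) / 3 = 16/3.

16/3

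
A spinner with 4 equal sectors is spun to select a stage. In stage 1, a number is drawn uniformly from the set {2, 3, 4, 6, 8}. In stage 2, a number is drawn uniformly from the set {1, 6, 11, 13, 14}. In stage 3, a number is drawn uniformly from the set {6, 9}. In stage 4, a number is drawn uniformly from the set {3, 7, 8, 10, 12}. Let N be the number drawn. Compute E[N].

291/40

E[N | stage 1] = (2+3+4+6+8)/5 = 23/5.
E[N | stage 2] = (1+6+11+13+14)/5 = 9.
E[N | stage 3] = (6+9)/2 = 15/2.
E[N | stage 4] = (3+7+8+10+12)/5 = 8.
E[N] = (1/4)·(23/5) + (1/4)·(9) + (1/4)·(15/2) + (1/4)·(8) = 291/40.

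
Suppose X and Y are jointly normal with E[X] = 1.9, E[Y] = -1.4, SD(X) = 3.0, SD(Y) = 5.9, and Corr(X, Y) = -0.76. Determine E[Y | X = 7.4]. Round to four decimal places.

-9.6207

The regression of Y on X has slope ρ·σ_Y/σ_X and passes through (μ_X, μ_Y).
E[Y | X=7.4] = -1.4 + (-0.76)·(5.9/3.0)·(7.4 − (1.9)) = -1.4 + (-1.49467)·(5.5) = -9.6207.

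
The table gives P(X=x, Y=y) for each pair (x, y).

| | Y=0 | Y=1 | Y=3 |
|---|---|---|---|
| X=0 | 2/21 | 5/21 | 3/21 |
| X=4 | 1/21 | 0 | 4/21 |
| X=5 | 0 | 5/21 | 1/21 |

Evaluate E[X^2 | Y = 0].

16/3

P(Y = 0) = 1/7.
Σ X^2·P over the event = 0·(2/21) + 16·(1/21) = 16/21.
E[X^2 | Y = 0] = (16/21) / (1/7) = 16/3.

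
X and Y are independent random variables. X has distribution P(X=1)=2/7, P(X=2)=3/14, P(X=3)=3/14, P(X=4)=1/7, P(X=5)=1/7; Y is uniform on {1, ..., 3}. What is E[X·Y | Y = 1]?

P(Y = 1) = 1/3.
Summing XY·P(x,y) over outcomes with Y = 1 gives 37/42.
E[X·Y | Y = 1] = (37/42) / (1/3) = 37/14.

37/14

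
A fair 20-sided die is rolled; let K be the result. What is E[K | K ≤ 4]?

5/2

Given K ≤ 4, K is equally likely to be any of {1, 2, 3, 4}.
E[K | K ≤ 4] = (1 + 2 + 3 + 4) / 4 = 5/2.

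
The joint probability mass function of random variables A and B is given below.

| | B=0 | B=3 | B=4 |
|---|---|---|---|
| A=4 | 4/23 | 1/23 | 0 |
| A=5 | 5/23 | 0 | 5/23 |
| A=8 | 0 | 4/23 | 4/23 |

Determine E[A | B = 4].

P(B = 4) = 9/23.
Σ A·P over the event = 5·(5/23) + 8·(4/23) = 57/23.
E[A | B = 4] = (57/23) / (9/23) = 19/3.

19/3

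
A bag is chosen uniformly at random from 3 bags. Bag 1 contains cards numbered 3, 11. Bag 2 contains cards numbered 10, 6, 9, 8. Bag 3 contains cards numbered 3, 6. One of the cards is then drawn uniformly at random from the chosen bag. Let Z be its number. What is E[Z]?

E[Z | bag 1] = (3+11)/2 = 7.
E[Z | bag 2] = (10+6+9+8)/4 = 33/4.
E[Z | bag 3] = (3+6)/2 = 9/2.
E[Z] = (1/3)·(7) + (1/3)·(33/4) + (1/3)·(9/2) = 79/12.

79/12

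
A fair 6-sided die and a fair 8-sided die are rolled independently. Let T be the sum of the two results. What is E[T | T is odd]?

P(T is odd) = 1/2.
Σ over the event: 3·1/24 + 5·1/12 + 7·1/8 + 9·1/8 + 11·1/12 + 13·1/24 = 4.
E[T | T is odd] = (4) / (1/2) = 8.

8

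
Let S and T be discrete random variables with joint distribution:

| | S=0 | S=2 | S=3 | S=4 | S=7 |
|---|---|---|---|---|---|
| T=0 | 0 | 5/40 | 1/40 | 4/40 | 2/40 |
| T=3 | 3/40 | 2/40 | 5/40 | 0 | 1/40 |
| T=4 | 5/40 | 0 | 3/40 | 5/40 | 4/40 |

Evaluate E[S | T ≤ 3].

3

P(T ≤ 3) = 23/40.
Σ S·P over the event = 0·(3/40) + 2·(5/40) + 2·(2/40) + 3·(1/40) + 3·(5/40) + 4·(4/40) + 7·(2/40) + 7·(1/40) = 69/40.
E[S | T ≤ 3] = (69/40) / (23/40) = 3.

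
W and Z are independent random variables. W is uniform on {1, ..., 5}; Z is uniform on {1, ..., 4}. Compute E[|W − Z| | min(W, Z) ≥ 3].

5/6

Outcomes with min(W, Z) ≥ 3: (3,3), (3,4), (4,3), (4,4), (5,3), (5,4), each with probability 1/20.
E[|W − Z| | min(W, Z) ≥ 3] = (0 + 1 + 1 + 0 + 2 + 1) / 6 = 5/6.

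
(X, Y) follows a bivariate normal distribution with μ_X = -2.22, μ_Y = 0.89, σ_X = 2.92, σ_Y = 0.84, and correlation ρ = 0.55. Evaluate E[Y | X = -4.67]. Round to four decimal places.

0.5024

For a bivariate normal, E[Y | X=x] = μ_Y + ρ·(σ_Y/σ_X)·(x − μ_X).
E[Y | X=-4.67] = 0.89 + (0.55)·(0.84/2.92)·(-4.67 − (-2.22)) = 0.89 + (0.15822)·(-2.45) = 0.5024.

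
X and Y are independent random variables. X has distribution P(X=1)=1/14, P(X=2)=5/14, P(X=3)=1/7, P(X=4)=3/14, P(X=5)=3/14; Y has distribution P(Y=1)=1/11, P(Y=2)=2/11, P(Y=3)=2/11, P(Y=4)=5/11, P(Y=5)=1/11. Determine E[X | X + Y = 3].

P(X + Y = 3) = 1/22.
Summing X·P(x,y) over outcomes with X + Y = 3 gives 6/77.
E[X | X + Y = 3] = (6/77) / (1/22) = 12/7.

12/7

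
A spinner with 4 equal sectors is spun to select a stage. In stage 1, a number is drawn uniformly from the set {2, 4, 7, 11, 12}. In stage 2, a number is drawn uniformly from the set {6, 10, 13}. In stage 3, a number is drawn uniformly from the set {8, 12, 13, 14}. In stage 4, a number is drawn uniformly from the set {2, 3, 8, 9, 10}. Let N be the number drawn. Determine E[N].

E[N | stage 1] = (2+4+7+11+12)/5 = 36/5.
E[N | stage 2] = (6+10+13)/3 = 29/3.
E[N | stage 3] = (8+12+13+14)/4 = 47/4.
E[N | stage 4] = (2+3+8+9+10)/5 = 32/5.
E[N] = (1/4)·(36/5) + (1/4)·(29/3) + (1/4)·(47/4) + (1/4)·(32/5) = 2101/240.

2101/240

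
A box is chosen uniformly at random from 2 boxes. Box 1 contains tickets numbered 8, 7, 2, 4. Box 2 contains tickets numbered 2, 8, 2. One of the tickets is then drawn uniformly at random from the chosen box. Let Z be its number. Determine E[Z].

37/8

E[Z | box 1] = (8+7+2+4)/4 = 21/4.
E[Z | box 2] = (2+8+2)/3 = 4.
E[Z] = (1/2)·(21/4) + (1/2)·(4) = 37/8.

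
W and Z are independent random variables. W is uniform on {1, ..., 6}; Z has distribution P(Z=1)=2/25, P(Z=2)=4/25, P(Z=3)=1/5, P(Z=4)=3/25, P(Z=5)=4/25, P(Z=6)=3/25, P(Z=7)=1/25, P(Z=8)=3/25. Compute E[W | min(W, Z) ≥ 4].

P(min(W, Z) ≥ 4) = 7/25.
Summing W·P(x,y) over outcomes with min(W, Z) ≥ 4 gives 7/5.
E[W | min(W, Z) ≥ 4] = (7/5) / (7/25) = 5.

5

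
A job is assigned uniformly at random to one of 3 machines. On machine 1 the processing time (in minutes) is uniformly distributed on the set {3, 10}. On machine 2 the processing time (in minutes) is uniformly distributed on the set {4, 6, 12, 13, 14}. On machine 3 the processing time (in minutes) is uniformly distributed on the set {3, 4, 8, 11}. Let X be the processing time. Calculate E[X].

38/5

E[X | machine 1] = (3+10)/2 = 13/2.
E[X | machine 2] = (4+6+12+13+14)/5 = 49/5.
E[X | machine 3] = (3+4+8+11)/4 = 13/2.
By the law of total expectation,
E[X] = (1/3)·(13/2) + (1/3)·(49/5) + (1/3)·(13/2) = 38/5.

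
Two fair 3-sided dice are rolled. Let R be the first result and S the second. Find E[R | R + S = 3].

3/2

Outcomes with R + S = 3: (1,2), (2,1), each with probability 1/9.
E[R | R + S = 3] = (1 + 2) / 2 = 3/2.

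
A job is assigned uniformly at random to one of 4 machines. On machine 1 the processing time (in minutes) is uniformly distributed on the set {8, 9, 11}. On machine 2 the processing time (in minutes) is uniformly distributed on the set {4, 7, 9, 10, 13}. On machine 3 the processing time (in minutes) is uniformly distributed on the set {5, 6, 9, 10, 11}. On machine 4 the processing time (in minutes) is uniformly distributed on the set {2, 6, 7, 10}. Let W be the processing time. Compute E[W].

E[W | machine 1] = (8+9+11)/3 = 28/3.
E[W | machine 2] = (4+7+9+10+13)/5 = 43/5.
E[W | machine 3] = (5+6+9+10+11)/5 = 41/5.
E[W | machine 4] = (2+6+7+10)/4 = 25/4.
E[W] = (1/4)·(28/3) + (1/4)·(43/5) + (1/4)·(41/5) + (1/4)·(25/4) = 1943/240.

1943/240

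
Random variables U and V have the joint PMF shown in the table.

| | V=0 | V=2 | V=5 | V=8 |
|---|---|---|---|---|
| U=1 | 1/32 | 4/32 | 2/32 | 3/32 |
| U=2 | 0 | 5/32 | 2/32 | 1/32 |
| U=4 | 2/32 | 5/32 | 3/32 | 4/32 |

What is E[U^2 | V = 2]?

52/7

P(V = 2) = 7/16.
Summing U^2·P(U=x,V=y) over the conditioning event gives 13/4.
E[U^2 | V = 2] = (13/4) / (7/16) = 52/7.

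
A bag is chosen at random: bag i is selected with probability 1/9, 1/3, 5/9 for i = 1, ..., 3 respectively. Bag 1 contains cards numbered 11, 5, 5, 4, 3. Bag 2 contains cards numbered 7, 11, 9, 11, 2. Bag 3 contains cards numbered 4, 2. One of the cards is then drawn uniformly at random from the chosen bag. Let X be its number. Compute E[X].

E[X | bag 1] = (11+5+5+4+3)/5 = 28/5.
E[X | bag 2] = (7+11+9+11+2)/5 = 8.
E[X | bag 3] = (4+2)/2 = 3.
E[X] = (1/9)·(28/5) + (1/3)·(8) + (5/9)·(3) = 223/45.

223/45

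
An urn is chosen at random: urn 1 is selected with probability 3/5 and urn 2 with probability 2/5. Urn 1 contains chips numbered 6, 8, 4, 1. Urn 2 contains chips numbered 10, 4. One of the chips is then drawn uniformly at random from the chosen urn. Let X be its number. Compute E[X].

E[X | urn 1] = (6+8+4+1)/4 = 19/4.
E[X | urn 2] = (10+4)/2 = 7.
By the law of total expectation,
E[X] = (3/5)·(19/4) + (2/5)·(7) = 113/20.

113/20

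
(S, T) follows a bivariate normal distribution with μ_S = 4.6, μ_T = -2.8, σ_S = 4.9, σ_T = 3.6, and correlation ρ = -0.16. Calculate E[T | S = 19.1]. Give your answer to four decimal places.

-4.5045

For a bivariate normal, E[T | S=x] = μ_T + ρ·(σ_T/σ_S)·(x − μ_S).
E[T | S=19.1] = -2.8 + (-0.16)·(3.6/4.9)·(19.1 − (4.6)) = -2.8 + (-0.11755)·(14.5) = -4.5045.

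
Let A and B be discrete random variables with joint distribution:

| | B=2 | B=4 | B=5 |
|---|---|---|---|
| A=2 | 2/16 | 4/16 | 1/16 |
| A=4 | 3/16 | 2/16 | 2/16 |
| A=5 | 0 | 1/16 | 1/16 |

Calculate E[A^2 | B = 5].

P(B = 5) = 1/4.
Σ A^2·P over the event = 4·(1/16) + 16·(2/16) + 25·(1/16) = 61/16.
E[A^2 | B = 5] = (61/16) / (1/4) = 61/4.

61/4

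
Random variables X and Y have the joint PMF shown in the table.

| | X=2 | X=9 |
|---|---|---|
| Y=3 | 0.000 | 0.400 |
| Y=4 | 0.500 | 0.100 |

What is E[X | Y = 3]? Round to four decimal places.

P(Y = 3) = 0.400.
Σ X·P over the event = 9·(0.400) = 3.600.
E[X | Y = 3] = (3.600) / (0.400) = 9.0000.

9.0000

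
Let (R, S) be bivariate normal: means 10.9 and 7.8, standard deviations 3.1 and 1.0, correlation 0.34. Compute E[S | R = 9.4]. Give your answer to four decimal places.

7.6355

E[S | R=x] = μ_S + ρ(σ_S/σ_R)(x − μ_R) for jointly normal variables.
E[S | R=9.4] = 7.8 + (0.34)·(1.0/3.1)·(9.4 − (10.9)) = 7.8 + (0.10968)·(-1.5) = 7.6355.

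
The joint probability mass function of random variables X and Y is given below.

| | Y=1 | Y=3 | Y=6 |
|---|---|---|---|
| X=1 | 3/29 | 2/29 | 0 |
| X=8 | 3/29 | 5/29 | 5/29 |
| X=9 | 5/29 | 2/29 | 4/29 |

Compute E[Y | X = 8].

P(X = 8) = 13/29.
Summing Y·P(X=x,Y=y) over the conditioning event gives 48/29.
E[Y | X = 8] = (48/29) / (13/29) = 48/13.

48/13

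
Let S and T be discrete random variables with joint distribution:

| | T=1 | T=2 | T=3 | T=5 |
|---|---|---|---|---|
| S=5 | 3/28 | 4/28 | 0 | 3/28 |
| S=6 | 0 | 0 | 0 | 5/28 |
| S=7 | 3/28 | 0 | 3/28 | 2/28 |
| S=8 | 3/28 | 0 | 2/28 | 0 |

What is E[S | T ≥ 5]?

P(T ≥ 5) = 5/14.
Σ S·P over the event = 5·(3/28) + 6·(5/28) + 7·(2/28) = 59/28.
E[S | T ≥ 5] = (59/28) / (5/14) = 59/10.

59/10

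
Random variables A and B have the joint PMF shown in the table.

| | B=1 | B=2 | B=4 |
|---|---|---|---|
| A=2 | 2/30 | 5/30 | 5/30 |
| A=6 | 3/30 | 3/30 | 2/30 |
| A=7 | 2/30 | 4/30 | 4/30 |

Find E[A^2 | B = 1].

214/7

P(B = 1) = 7/30.
Σ A^2·P over the event = 4·(2/30) + 36·(3/30) + 49·(2/30) = 107/15.
E[A^2 | B = 1] = (107/15) / (7/30) = 214/7.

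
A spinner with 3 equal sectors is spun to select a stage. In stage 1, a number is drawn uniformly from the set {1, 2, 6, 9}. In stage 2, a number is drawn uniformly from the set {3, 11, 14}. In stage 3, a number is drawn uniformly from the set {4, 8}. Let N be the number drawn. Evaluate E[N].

E[N | stage 1] = (1+2+6+9)/4 = 9/2.
E[N | stage 2] = (3+11+14)/3 = 28/3.
E[N | stage 3] = (4+8)/2 = 6.
By the law of total expectation,
E[N] = (1/3)·(9/2) + (1/3)·(28/3) + (1/3)·(6) = 119/18.

119/18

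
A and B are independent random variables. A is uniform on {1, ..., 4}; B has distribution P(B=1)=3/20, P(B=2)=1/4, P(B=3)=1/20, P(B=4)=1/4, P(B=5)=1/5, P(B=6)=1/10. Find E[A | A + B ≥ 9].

P(A + B ≥ 9) = 1/10.
Summing A·P(x,y) over outcomes with A + B ≥ 9 gives 3/8.
E[A | A + B ≥ 9] = (3/8) / (1/10) = 15/4.

15/4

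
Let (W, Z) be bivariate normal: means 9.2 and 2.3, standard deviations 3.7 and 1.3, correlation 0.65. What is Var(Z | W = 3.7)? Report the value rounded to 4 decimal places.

0.9760

The conditional variance in a bivariate normal is σ_Z²(1 − ρ²), independent of x.
Var(Z | W=3.7) = (1.3)²·(1 − (0.65)²) = 1.69·0.5775 = 0.9760.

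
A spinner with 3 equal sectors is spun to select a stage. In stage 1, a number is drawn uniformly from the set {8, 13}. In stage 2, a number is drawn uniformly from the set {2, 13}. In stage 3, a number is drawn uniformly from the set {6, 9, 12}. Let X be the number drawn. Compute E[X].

E[X | stage 1] = (8+13)/2 = 21/2.
E[X | stage 2] = (2+13)/2 = 15/2.
E[X | stage 3] = (6+9+12)/3 = 9.
E[X] = (1/3)·(21/2) + (1/3)·(15/2) + (1/3)·(9) = 9.

9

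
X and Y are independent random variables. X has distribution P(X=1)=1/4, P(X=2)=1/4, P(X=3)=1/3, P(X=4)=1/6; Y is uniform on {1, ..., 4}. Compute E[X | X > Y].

54/17

P(X > Y) = 17/48.
Summing X·P(x,y) over outcomes with X > Y gives 9/8.
E[X | X > Y] = (9/8) / (17/48) = 54/17.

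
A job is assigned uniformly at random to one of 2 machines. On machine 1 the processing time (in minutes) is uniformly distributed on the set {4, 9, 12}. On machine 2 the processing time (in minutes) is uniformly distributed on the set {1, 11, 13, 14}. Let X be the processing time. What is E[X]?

217/24

E[X | machine 1] = (4+9+12)/3 = 25/3.
E[X | machine 2] = (1+11+13+14)/4 = 39/4.
E[X] = (1/2)·(25/3) + (1/2)·(39/4) = 217/24.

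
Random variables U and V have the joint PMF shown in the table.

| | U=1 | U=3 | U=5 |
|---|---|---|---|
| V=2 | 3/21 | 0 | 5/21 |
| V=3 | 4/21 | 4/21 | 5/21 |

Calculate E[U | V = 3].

41/13

P(V = 3) = 13/21.
Σ U·P over the event = 1·(4/21) + 3·(4/21) + 5·(5/21) = 41/21.
E[U | V = 3] = (41/21) / (13/21) = 41/13.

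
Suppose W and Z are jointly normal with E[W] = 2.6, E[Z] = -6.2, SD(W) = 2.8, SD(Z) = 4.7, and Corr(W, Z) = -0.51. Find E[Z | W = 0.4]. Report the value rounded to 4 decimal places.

-4.3166

E[Z | W=x] = μ_Z + ρ(σ_Z/σ_W)(x − μ_W) for jointly normal variables.
E[Z | W=0.4] = -6.2 + (-0.51)·(4.7/2.8)·(0.4 − (2.6)) = -6.2 + (-0.85607)·(-2.2) = -4.3166.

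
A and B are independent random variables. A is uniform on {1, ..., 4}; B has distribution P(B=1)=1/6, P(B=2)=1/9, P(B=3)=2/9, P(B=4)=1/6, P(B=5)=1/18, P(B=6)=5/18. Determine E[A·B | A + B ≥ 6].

P(A + B ≥ 6) = 43/72.
Summing AB·P(x,y) over outcomes with A + B ≥ 6 gives 31/4.
E[A·B | A + B ≥ 6] = (31/4) / (43/72) = 558/43.

558/43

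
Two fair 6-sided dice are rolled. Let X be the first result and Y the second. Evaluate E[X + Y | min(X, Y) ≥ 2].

8

P(min(X, Y) ≥ 2) = 25/36.
Summing (X+Y)·P(x,y) over outcomes with min(X, Y) ≥ 2 gives 50/9.
E[X + Y | min(X, Y) ≥ 2] = (50/9) / (25/36) = 8.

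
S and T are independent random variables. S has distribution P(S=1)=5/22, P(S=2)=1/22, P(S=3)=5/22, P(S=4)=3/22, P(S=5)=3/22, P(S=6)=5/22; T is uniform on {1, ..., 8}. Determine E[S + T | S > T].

139/19

P(S > T) = 57/176.
Summing (S+T)·P(x,y) over outcomes with S > T gives 417/176.
E[S + T | S > T] = (417/176) / (57/176) = 139/19.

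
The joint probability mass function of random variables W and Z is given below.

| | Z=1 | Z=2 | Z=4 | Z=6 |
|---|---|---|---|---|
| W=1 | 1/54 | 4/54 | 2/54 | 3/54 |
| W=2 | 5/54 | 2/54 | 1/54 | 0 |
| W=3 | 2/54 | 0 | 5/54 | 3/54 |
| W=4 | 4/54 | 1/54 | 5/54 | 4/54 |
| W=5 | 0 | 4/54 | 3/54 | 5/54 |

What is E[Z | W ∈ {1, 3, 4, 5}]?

175/46

P(W ∈ {1, 3, 4, 5}) = 23/27.
Summing Z·P(W=x,Z=y) over the conditioning event gives 175/54.
E[Z | W ∈ {1, 3, 4, 5}] = (175/54) / (23/27) = 175/46.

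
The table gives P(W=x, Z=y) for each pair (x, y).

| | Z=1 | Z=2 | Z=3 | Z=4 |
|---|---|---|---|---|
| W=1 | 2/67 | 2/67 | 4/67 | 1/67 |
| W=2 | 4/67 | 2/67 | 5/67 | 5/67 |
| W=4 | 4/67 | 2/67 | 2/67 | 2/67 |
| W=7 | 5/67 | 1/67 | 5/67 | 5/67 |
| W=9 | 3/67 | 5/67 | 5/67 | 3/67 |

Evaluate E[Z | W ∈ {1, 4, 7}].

P(W ∈ {1, 4, 7}) = 35/67.
Summing Z·P(W=x,Z=y) over the conditioning event gives 86/67.
E[Z | W ∈ {1, 4, 7}] = (86/67) / (35/67) = 86/35.

86/35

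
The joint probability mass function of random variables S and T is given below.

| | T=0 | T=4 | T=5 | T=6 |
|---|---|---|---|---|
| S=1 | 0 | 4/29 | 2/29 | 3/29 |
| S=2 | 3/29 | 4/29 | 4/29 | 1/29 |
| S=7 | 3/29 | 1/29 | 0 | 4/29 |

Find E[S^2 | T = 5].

P(T = 5) = 6/29.
Σ S^2·P over the event = 1·(2/29) + 4·(4/29) = 18/29.
E[S^2 | T = 5] = (18/29) / (6/29) = 3.

3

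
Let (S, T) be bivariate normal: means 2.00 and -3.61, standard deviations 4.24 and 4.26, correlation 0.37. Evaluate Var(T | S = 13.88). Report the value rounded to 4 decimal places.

15.6632

For a bivariate normal, Var(T | S=x) = σ_T²(1 − ρ²).
Var(T | S=13.88) = (4.26)²·(1 − (0.37)²) = 18.1476·0.8631 = 15.6632.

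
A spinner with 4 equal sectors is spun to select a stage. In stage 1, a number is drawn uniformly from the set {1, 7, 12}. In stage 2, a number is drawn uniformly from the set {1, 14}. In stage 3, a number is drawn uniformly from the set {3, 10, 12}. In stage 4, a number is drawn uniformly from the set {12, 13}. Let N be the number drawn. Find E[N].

35/4

E[N | stage 1] = (1+7+12)/3 = 20/3.
E[N | stage 2] = (1+14)/2 = 15/2.
E[N | stage 3] = (3+10+12)/3 = 25/3.
E[N | stage 4] = (12+13)/2 = 25/2.
By the law of total expectation,
E[N] = (1/4)·(20/3) + (1/4)·(15/2) + (1/4)·(25/3) + (1/4)·(25/2) = 35/4.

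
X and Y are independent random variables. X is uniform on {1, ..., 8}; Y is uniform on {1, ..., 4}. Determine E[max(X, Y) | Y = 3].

Outcomes with Y = 3: (1,3), (2,3), (3,3), (4,3), (5,3), (6,3), (7,3), (8,3), each with probability 1/32.
E[max(X, Y) | Y = 3] = (3 + 3 + 3 + 4 + 5 + 6 + 7 + 8) / 8 = 39/8.

39/8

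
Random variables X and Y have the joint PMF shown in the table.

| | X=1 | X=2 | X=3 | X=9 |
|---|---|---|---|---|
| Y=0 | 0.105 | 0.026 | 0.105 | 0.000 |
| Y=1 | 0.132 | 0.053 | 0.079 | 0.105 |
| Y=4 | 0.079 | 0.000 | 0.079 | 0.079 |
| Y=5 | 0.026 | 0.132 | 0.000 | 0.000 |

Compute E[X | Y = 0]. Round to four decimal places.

2.0000

P(Y = 0) = 0.236.
Summing X·P(X=x,Y=y) over the conditioning event gives 0.472.
E[X | Y = 0] = (0.472) / (0.236) = 2.0000.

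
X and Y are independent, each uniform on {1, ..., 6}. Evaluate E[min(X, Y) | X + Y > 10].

16/3

Outcomes with X + Y > 10: (5,6), (6,5), (6,6), each with probability 1/36.
E[min(X, Y) | X + Y > 10] = (5 + 5 + 6) / 3 = 16/3.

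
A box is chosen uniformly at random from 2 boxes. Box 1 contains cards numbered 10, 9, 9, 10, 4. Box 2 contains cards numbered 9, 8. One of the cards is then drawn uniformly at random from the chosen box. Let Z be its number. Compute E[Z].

E[Z | box 1] = (10+9+9+10+4)/5 = 42/5.
E[Z | box 2] = (9+8)/2 = 17/2.
E[Z] = (1/2)·(42/5) + (1/2)·(17/2) = 169/20.

169/20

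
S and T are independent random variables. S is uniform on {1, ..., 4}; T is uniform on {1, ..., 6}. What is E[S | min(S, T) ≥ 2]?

3

P(min(S, T) ≥ 2) = 5/8.
Summing S·P(x,y) over outcomes with min(S, T) ≥ 2 gives 15/8.
E[S | min(S, T) ≥ 2] = (15/8) / (5/8) = 3.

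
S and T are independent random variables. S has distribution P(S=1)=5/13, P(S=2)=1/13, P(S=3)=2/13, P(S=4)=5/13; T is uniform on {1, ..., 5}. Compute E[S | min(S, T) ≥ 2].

7/2

P(min(S, T) ≥ 2) = 32/65.
Summing S·P(x,y) over outcomes with min(S, T) ≥ 2 gives 112/65.
E[S | min(S, T) ≥ 2] = (112/65) / (32/65) = 7/2.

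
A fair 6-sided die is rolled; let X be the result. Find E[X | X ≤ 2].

3/2

Given X ≤ 2, X is equally likely to be any of {1, 2}.
E[X | X ≤ 2] = (1 + 2) / 2 = 3/2.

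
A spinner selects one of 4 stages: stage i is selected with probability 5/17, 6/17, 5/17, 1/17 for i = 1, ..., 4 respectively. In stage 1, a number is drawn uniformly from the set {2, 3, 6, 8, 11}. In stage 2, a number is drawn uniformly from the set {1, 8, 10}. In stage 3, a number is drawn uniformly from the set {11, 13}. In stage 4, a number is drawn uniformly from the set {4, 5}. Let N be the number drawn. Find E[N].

265/34

E[N | stage 1] = (2+3+6+8+11)/5 = 6.
E[N | stage 2] = (1+8+10)/3 = 19/3.
E[N | stage 3] = (11+13)/2 = 12.
E[N | stage 4] = (4+5)/2 = 9/2.
By the law of total expectation,
E[N] = (5/17)·(6) + (6/17)·(19/3) + (5/17)·(12) + (1/17)·(9/2) = 265/34.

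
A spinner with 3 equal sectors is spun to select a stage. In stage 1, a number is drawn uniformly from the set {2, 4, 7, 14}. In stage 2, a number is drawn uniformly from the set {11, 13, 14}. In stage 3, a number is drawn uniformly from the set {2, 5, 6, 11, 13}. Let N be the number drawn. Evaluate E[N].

E[N | stage 1] = (2+4+7+14)/4 = 27/4.
E[N | stage 2] = (11+13+14)/3 = 38/3.
E[N | stage 3] = (2+5+6+11+13)/5 = 37/5.
E[N] = (1/3)·(27/4) + (1/3)·(38/3) + (1/3)·(37/5) = 1609/180.

1609/180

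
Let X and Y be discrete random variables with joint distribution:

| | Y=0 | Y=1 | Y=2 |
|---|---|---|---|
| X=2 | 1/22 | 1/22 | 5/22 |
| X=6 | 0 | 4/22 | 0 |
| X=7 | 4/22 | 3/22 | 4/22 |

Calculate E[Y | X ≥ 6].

1

P(X ≥ 6) = 15/22.
Σ Y·P over the event = 1·(4/22) + 0·(4/22) + 1·(3/22) + 2·(4/22) = 15/22.
E[Y | X ≥ 6] = (15/22) / (15/22) = 1.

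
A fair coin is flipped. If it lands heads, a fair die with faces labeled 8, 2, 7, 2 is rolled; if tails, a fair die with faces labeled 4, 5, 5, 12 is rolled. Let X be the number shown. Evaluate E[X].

45/8

E[X | heads] = (8+2+7+2)/4 = 19/4.
E[X | tails] = (4+5+5+12)/4 = 13/2.
By the law of total expectation,
E[X] = (1/2)·(19/4) + (1/2)·(13/2) = 45/8.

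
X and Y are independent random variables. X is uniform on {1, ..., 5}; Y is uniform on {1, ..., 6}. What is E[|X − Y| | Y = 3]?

P(Y = 3) = 1/6.
Summing |X−Y|·P(x,y) over outcomes with Y = 3 gives 1/5.
E[|X − Y| | Y = 3] = (1/5) / (1/6) = 6/5.

6/5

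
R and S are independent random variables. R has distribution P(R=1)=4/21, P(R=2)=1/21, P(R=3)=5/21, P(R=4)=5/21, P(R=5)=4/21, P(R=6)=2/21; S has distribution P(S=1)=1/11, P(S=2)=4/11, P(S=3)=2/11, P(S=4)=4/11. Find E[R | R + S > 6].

P(R + S > 6) = 16/33.
Summing R·P(x,y) over outcomes with R + S > 6 gives 512/231.
E[R | R + S > 6] = (512/231) / (16/33) = 32/7.

32/7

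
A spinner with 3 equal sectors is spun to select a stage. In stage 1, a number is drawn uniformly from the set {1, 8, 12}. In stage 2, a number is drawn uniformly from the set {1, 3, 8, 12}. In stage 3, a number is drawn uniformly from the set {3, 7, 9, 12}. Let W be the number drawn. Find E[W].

E[W | stage 1] = (1+8+12)/3 = 7.
E[W | stage 2] = (1+3+8+12)/4 = 6.
E[W | stage 3] = (3+7+9+12)/4 = 31/4.
E[W] = (1/3)·(7) + (1/3)·(6) + (1/3)·(31/4) = 83/12.

83/12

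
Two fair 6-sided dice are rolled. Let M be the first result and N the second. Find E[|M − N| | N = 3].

3/2

P(N = 3) = 1/6.
Summing |M−N|·P(x,y) over outcomes with N = 3 gives 1/4.
E[|M − N| | N = 3] = (1/4) / (1/6) = 3/2.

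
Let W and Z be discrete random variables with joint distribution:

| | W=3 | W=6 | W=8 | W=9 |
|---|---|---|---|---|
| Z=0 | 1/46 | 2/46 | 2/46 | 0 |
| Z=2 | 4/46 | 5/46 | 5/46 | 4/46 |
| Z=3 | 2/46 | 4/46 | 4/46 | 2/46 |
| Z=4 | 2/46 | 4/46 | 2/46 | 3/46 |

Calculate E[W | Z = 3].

P(Z = 3) = 6/23.
Σ W·P over the event = 3·(2/46) + 6·(4/46) + 8·(4/46) + 9·(2/46) = 40/23.
E[W | Z = 3] = (40/23) / (6/23) = 20/3.

20/3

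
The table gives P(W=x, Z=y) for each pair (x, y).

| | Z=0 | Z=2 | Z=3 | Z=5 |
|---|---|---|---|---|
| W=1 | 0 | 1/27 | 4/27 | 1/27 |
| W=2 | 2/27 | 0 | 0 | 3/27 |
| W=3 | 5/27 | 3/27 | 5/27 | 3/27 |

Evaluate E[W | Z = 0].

19/7

P(Z = 0) = 7/27.
Σ W·P over the event = 2·(2/27) + 3·(5/27) = 19/27.
E[W | Z = 0] = (19/27) / (7/27) = 19/7.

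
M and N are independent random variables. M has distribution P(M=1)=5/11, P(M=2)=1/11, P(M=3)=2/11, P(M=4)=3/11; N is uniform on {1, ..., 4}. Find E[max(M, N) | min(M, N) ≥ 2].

65/18

P(min(M, N) ≥ 2) = 9/22.
Summing max(M,N)·P(x,y) over outcomes with min(M, N) ≥ 2 gives 65/44.
E[max(M, N) | min(M, N) ≥ 2] = (65/44) / (9/22) = 65/18.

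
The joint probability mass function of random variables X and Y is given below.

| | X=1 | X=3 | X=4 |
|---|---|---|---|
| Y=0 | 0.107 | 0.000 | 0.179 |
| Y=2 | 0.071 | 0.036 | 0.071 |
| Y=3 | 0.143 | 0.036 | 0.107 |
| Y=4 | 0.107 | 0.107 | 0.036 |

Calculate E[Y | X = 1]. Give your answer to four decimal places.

2.3341

P(X = 1) = 0.428.
Σ Y·P over the event = 0·(0.107) + 2·(0.071) + 3·(0.143) + 4·(0.107) = 0.999.
E[Y | X = 1] = (0.999) / (0.428) = 2.3341.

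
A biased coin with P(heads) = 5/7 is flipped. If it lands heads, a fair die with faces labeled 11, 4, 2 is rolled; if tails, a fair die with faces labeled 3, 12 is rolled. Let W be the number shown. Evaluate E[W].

130/21

E[W | heads] = (11+4+2)/3 = 17/3.
E[W | tails] = (3+12)/2 = 15/2.
E[W] = (5/7)·(17/3) + (2/7)·(15/2) = 130/21.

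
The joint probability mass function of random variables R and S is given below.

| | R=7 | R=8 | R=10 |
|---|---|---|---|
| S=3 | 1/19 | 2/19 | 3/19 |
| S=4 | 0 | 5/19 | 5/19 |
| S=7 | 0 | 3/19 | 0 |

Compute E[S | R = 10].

P(R = 10) = 8/19.
Σ S·P over the event = 3·(3/19) + 4·(5/19) = 29/19.
E[S | R = 10] = (29/19) / (8/19) = 29/8.

29/8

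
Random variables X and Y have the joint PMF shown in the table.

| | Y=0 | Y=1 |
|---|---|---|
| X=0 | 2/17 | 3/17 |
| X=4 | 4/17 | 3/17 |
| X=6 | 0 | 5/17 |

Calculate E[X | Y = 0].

8/3

P(Y = 0) = 6/17.
Σ X·P over the event = 0·(2/17) + 4·(4/17) = 16/17.
E[X | Y = 0] = (16/17) / (6/17) = 8/3.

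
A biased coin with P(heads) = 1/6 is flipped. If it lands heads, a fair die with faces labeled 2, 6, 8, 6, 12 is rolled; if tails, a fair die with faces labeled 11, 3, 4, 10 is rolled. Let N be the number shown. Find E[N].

209/30

E[N | heads] = (2+6+8+6+12)/5 = 34/5.
E[N | tails] = (11+3+4+10)/4 = 7.
By the law of total expectation,
E[N] = (1/6)·(34/5) + (5/6)·(7) = 209/30.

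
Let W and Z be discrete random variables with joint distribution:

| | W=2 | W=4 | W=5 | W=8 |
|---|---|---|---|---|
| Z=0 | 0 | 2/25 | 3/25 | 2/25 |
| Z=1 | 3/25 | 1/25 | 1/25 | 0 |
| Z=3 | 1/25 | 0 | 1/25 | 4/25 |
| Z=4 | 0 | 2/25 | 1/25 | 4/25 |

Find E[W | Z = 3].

13/2

P(Z = 3) = 6/25.
Σ W·P over the event = 2·(1/25) + 5·(1/25) + 8·(4/25) = 39/25.
E[W | Z = 3] = (39/25) / (6/25) = 13/2.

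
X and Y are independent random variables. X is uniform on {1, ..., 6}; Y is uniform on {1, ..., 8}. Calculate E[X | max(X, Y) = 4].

P(max(X, Y) = 4) = 7/48.
Summing X·P(x,y) over outcomes with max(X, Y) = 4 gives 11/24.
E[X | max(X, Y) = 4] = (11/24) / (7/48) = 22/7.

22/7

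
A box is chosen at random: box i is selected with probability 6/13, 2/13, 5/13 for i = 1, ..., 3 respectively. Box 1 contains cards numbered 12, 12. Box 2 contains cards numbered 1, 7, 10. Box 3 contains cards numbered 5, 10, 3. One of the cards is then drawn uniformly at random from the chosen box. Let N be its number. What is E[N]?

114/13

E[N | box 1] = (12+12)/2 = 12.
E[N | box 2] = (1+7+10)/3 = 6.
E[N | box 3] = (5+10+3)/3 = 6.
E[N] = (6/13)·(12) + (2/13)·(6) + (5/13)·(6) = 114/13.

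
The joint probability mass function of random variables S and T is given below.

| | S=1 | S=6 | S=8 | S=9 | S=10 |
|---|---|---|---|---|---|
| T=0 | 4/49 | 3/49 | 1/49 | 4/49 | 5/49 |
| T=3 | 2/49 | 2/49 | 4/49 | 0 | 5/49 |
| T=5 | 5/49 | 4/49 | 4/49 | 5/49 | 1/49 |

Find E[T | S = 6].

26/9

P(S = 6) = 9/49.
Σ T·P over the event = 0·(3/49) + 3·(2/49) + 5·(4/49) = 26/49.
E[T | S = 6] = (26/49) / (9/49) = 26/9.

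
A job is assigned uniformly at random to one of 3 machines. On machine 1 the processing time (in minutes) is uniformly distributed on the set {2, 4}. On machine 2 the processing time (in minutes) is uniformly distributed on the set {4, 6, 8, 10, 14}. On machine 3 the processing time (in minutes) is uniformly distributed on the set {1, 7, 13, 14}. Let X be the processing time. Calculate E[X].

E[X | machine 1] = (2+4)/2 = 3.
E[X | machine 2] = (4+6+8+10+14)/5 = 42/5.
E[X | machine 3] = (1+7+13+14)/4 = 35/4.
E[X] = (1/3)·(3) + (1/3)·(42/5) + (1/3)·(35/4) = 403/60.

403/60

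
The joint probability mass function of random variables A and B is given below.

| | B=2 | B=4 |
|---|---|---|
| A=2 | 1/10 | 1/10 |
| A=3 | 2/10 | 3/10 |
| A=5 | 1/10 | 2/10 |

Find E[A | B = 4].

7/2

P(B = 4) = 3/5.
Summing A·P(A=x,B=y) over the conditioning event gives 21/10.
E[A | B = 4] = (21/10) / (3/5) = 7/2.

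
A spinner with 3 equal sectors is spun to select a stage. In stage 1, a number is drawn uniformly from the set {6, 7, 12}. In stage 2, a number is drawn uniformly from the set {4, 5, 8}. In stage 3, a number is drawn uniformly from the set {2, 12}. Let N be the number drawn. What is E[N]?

7

E[N | stage 1] = (6+7+12)/3 = 25/3.
E[N | stage 2] = (4+5+8)/3 = 17/3.
E[N | stage 3] = (2+12)/2 = 7.
By the law of total expectation,
E[N] = (1/3)·(25/3) + (1/3)·(17/3) + (1/3)·(7) = 7.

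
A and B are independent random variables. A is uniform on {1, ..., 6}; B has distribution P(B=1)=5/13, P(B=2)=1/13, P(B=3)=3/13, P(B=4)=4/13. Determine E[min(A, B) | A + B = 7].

28/13

P(A + B = 7) = 1/6.
Summing min(A,B)·P(x,y) over outcomes with A + B = 7 gives 14/39.
E[min(A, B) | A + B = 7] = (14/39) / (1/6) = 28/13.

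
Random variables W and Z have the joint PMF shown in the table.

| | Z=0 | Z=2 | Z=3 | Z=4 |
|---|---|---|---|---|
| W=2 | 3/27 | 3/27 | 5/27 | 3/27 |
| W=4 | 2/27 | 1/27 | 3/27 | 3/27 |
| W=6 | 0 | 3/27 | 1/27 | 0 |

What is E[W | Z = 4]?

3

P(Z = 4) = 2/9.
Σ W·P over the event = 2·(3/27) + 4·(3/27) = 2/3.
E[W | Z = 4] = (2/3) / (2/9) = 3.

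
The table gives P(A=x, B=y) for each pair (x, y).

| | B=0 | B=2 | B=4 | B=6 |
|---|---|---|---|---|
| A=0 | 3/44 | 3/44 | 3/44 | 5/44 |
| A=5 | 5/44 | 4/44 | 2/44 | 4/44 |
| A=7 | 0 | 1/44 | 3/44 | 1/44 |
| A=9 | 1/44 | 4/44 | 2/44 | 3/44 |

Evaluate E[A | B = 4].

P(B = 4) = 5/22.
Σ A·P over the event = 0·(3/44) + 5·(2/44) + 7·(3/44) + 9·(2/44) = 49/44.
E[A | B = 4] = (49/44) / (5/22) = 49/10.

49/10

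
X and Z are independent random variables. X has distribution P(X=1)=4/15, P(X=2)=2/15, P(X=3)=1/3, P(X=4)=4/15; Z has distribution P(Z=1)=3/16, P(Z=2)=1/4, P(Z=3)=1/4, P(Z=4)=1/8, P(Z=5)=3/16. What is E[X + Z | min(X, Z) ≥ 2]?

928/143

P(min(X, Z) ≥ 2) = 143/240.
Summing (X+Z)·P(x,y) over outcomes with min(X, Z) ≥ 2 gives 58/15.
E[X + Z | min(X, Z) ≥ 2] = (58/15) / (143/240) = 928/143.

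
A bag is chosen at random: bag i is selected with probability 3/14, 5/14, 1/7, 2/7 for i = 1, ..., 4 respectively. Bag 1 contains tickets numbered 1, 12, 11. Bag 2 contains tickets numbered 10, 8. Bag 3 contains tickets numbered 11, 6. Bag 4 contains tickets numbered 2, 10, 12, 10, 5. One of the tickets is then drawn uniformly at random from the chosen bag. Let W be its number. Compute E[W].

293/35

E[W | bag 1] = (1+12+11)/3 = 8.
E[W | bag 2] = (10+8)/2 = 9.
E[W | bag 3] = (11+6)/2 = 17/2.
E[W | bag 4] = (2+10+12+10+5)/5 = 39/5.
E[W] = (3/14)·(8) + (5/14)·(9) + (1/7)·(17/2) + (2/7)·(39/5) = 293/35.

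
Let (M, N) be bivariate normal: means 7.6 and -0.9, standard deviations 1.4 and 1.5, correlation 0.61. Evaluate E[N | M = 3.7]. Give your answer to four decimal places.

-3.4489

E[N | M=x] = μ_N + ρ(σ_N/σ_M)(x − μ_M) for jointly normal variables.
E[N | M=3.7] = -0.9 + (0.61)·(1.5/1.4)·(3.7 − (7.6)) = -0.9 + (0.65357)·(-3.9) = -3.4489.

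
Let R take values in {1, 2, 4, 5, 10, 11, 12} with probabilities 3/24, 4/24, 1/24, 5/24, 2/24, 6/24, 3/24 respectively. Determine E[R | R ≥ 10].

P(R ≥ 10) = 11/24.
Σ over the event: 10·1/12 + 11·1/4 + 12·1/8 = 61/12.
E[R | R ≥ 10] = (61/12) / (11/24) = 122/11.

122/11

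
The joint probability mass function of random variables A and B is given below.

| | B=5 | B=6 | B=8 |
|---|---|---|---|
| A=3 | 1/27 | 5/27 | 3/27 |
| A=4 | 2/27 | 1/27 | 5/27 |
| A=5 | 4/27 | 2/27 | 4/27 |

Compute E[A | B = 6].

29/8

P(B = 6) = 8/27.
Σ A·P over the event = 3·(5/27) + 4·(1/27) + 5·(2/27) = 29/27.
E[A | B = 6] = (29/27) / (8/27) = 29/8.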